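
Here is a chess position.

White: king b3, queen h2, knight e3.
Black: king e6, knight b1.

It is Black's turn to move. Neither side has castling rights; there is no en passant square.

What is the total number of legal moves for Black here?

Black to move; king on e6.
In check: no.
Legal moves: Kf7, Ke7, Kd7, Kf6, Nc3, Na3, Nd2+.
Count: 7.

7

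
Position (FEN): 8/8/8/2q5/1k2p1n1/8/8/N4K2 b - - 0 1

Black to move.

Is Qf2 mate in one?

yes

After Qf2: white king on f1; in check: yes, from the black queen on f2.
King squares — e1: attacked by Qf2; g1: attacked by Qf2; e2: attacked by Qf2; f2: attacked by Ng4; g2: attacked by Qf2.
White has no legal moves → checkmate.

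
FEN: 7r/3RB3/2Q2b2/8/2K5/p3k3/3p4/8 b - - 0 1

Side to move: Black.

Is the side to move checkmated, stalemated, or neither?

neither

Black to move; black king on e3.
In check: no.
Legal moves for Black include: Rg8, Rf8, Re8, Rd8, Rc8, Rb8, Ra8, Rh7, Rh6, Rh5, Rh4+, Rh3, Rh2, Rh1, Bg7, Bxe7, Bg5, Be5, ... (list truncated; more exist).
Black has legal moves and is not in check → neither.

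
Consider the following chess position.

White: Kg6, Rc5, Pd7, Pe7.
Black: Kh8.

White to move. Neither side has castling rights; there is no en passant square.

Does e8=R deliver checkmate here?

yes

After e8=R: black king on h8; in check: yes, from the white rook on e8.
King squares — g7: attacked by Kg6; h7: attacked by Kg6; g8: attacked by Re8.
Black has no legal moves → checkmate.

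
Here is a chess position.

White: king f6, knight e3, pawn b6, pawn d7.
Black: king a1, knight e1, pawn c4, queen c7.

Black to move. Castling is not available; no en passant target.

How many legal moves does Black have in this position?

22

Black to move; king on a1.
In check: no.
Legal moves: Qd8+, Qc8, Qb8, Qxd7, Qb7, Qa7, Qd6+, Qc6+, Qxb6+, Qe5+, Qc5, Qf4+, Qg3, Qh2, Nf3, Nd3, Ng2, Nc2, Kb2, Ka2, Kb1, c3.
Count: 22.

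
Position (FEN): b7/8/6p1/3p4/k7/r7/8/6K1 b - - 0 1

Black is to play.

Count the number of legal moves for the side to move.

17

Black to move; king on a4.
In check: no.
Legal moves: Bb7, Bc6, Kb5, Ka5, Kb4, Kb3, Rh3, Rg3+, Rf3, Re3, Rd3, Rc3, Rb3, Ra2, Ra1+, g5, d4.
Count: 17.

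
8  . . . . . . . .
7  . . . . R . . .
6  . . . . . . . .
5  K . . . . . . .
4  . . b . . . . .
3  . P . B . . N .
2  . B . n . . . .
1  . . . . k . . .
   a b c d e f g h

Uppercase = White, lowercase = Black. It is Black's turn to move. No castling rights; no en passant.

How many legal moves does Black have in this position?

4

Black to move; king on e1.
In check: yes, from the white rook on e7.
Legal moves: Kf2, Kd1, Be6, Ne4.
Count: 4.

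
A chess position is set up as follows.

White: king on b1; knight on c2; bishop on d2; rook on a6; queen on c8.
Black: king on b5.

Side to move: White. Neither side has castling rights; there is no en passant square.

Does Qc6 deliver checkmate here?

After Qc6: black king on b5; in check: yes, from the white queen on c6.
King squares — a4: attacked by Ra6; b4: attacked by Nc2; c4: attacked by Qc6; a5: attacked by Bd2; c5: attacked by Qc6; a6: attacked by Qc6; b6: attacked by Ra6; c6: attacked by Ra6.
Black has no legal moves → checkmate.

yes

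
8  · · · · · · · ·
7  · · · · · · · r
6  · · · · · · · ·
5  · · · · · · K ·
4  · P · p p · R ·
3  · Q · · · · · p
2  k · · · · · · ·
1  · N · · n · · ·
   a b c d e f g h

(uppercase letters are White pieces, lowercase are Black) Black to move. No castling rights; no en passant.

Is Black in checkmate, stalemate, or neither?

neither

Black to move; black king on a2.
In check: yes, from the white queen on b3.
King squares — a1: available; b1: attacked by Qb3; b2: attacked by Qb3; a3: attacked by Nb1; b3: available.
Legal moves for Black: Kxb3, Ka1.
Black is in check but has 2 legal moves → neither.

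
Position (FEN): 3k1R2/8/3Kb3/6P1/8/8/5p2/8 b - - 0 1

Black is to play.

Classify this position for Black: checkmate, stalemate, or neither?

checkmate

Black to move; black king on d8.
In check: yes, from the white rook on f8.
King squares — c7: attacked by Kd6; d7: attacked by Kd6; e7: attacked by Kd6; c8: attacked by Rf8; e8: attacked by Rf8.
Legal moves for Black: none.
In check with no legal moves → checkmate.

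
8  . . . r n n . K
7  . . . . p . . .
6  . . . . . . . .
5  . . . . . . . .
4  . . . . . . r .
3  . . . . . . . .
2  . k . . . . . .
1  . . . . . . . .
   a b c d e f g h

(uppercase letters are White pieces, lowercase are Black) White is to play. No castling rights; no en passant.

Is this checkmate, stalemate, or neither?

White to move; white king on h8.
In check: no.
King squares — g7: attacked by Rg4; h7: attacked by Nf8; g8: attacked by Rg4.
Legal moves for White: none.
Not in check and no legal moves → stalemate.

stalemate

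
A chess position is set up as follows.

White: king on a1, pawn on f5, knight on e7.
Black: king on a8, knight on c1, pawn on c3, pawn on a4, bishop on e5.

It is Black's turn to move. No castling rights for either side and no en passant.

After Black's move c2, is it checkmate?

yes

After c2: white king on a1; in check: yes, from the black bishop on e5.
King squares — b1: attacked by Pc2; a2: attacked by Nc1; b2: attacked by Be5.
White has no legal moves → checkmate.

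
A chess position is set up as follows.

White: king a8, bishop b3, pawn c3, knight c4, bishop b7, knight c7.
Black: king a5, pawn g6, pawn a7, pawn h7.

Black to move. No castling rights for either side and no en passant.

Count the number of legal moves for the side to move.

Black to move; king on a5.
In check: yes, from the white knight on c4.
Legal moves: none.
Count: 0.

0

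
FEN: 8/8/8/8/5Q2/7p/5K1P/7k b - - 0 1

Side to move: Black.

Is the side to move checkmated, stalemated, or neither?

stalemate

Black to move; black king on h1.
In check: no.
King squares — g1: attacked by Kf2; g2: attacked by Kf2; h2: attacked by Qf4.
Legal moves for Black: none.
Not in check and no legal moves → stalemate.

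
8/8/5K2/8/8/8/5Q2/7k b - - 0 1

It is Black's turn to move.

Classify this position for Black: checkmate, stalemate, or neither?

stalemate

Black to move; black king on h1.
In check: no.
King squares — g1: attacked by Qf2; g2: attacked by Qf2; h2: attacked by Qf2.
Legal moves for Black: none.
Not in check and no legal moves → stalemate.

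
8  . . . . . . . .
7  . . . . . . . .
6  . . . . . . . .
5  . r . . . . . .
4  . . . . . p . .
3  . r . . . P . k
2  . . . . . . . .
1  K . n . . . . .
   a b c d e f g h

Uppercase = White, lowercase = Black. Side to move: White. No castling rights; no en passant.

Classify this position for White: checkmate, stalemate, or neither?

stalemate

White to move; white king on a1.
In check: no.
King squares — b1: attacked by Rb3; a2: attacked by Nc1; b2: attacked by Rb3.
Legal moves for White: none.
Not in check and no legal moves → stalemate.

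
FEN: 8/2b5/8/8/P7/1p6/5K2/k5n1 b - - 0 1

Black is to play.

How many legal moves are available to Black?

16

Black to move; king on a1.
In check: no.
Legal moves: Bd8, Bb8, Bd6, Bb6+, Be5, Ba5, Bf4, Bg3+, Bh2, Nh3+, Nf3, Ne2, Kb2, Ka2, Kb1, b2.
Count: 16.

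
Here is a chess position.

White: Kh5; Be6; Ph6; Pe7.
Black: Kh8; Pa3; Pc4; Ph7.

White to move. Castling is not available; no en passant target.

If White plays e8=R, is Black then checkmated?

yes

After e8=R: black king on h8; in check: yes, from the white rook on e8.
King squares — g7: attacked by Ph6; h7: own pawn; g8: attacked by Be6.
Black has no legal moves → checkmate.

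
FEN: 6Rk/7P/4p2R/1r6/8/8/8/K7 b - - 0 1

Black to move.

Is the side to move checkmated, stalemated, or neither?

Black to move; black king on h8.
In check: yes, from the white rook on g8.
King squares — g7: attacked by Rg8; h7: attacked by Rh6; g8: attacked by Ph7.
Legal moves for Black: none.
In check with no legal moves → checkmate.

checkmate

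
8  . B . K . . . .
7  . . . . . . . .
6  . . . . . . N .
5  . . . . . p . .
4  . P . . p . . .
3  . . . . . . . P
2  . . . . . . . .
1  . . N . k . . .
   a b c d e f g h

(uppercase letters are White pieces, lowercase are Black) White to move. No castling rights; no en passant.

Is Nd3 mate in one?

After Nd3: black king on e1; in check: yes, from the white knight on d3.
Black has 5 legal replies: Ke2, Kd2, Kf1, Kd1, exd3.
In check but a legal move exists → not checkmate.

no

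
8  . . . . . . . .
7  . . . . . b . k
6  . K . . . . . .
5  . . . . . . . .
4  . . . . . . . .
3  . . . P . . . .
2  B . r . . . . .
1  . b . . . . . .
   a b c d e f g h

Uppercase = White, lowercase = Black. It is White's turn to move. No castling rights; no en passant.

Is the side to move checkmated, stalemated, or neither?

neither

White to move; white king on b6.
In check: no.
Legal moves for White: Kb7, Ka7, Ka6, Kb5, Ka5, Bxf7, Be6, Bd5, Bc4, Bb3, Bxb1, d4.
White has 12 legal moves and is not in check → neither.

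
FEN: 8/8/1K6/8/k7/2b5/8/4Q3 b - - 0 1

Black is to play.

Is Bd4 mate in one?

After Bd4: white king on b6; in check: yes, from the black bishop on d4.
White has 4 legal replies: Kc7, Kb7, Kc6, Ka6.
In check but a legal move exists → not checkmate.

no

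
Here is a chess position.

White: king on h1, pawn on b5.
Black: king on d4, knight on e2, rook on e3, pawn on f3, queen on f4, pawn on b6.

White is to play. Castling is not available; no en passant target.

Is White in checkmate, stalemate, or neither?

stalemate

White to move; white king on h1.
In check: no.
King squares — g1: attacked by Ne2; g2: attacked by Pf3; h2: attacked by Qf4.
Legal moves for White: none.
Not in check and no legal moves → stalemate.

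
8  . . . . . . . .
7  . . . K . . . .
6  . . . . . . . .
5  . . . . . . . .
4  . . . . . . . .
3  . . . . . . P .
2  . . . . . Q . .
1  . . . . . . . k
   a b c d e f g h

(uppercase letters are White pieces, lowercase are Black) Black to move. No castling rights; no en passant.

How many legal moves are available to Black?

Black to move; king on h1.
In check: no.
Legal moves: none.
Count: 0.

0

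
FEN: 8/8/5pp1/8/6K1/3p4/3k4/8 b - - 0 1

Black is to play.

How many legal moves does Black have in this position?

Black to move; king on d2.
In check: no.
Legal moves: Ke3, Kc3, Ke2, Kc2, Ke1, Kd1, Kc1, g5, f5+.
Count: 9.

9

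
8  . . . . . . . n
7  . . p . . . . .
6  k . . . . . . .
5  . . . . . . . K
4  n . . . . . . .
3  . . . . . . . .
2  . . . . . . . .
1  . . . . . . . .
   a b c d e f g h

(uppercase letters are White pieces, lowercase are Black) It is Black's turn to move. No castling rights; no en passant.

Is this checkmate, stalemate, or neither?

Black to move; black king on a6.
In check: no.
Legal moves for Black: Nf7, Ng6, Kb7, Ka7, Kb6, Kb5, Ka5, Nb6, Nc5, Nc3, Nb2, c6, c5.
Black has 13 legal moves and is not in check → neither.

neither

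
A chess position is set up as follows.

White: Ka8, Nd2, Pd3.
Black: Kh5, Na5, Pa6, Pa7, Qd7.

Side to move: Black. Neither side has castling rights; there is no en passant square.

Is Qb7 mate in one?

After Qb7: white king on a8; in check: yes, from the black queen on b7.
King squares — a7: attacked by Qb7; b7: attacked by Na5; b8: attacked by Qb7.
White has no legal moves → checkmate.

yes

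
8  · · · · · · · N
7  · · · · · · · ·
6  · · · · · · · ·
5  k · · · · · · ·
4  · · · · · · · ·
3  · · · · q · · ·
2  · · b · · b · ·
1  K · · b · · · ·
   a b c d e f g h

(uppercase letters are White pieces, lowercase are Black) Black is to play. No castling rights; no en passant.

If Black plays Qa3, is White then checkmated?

After Qa3: white king on a1; in check: yes, from the black queen on a3.
King squares — b1: attacked by Bc2; a2: attacked by Qa3; b2: attacked by Qa3.
White has no legal moves → checkmate.

yes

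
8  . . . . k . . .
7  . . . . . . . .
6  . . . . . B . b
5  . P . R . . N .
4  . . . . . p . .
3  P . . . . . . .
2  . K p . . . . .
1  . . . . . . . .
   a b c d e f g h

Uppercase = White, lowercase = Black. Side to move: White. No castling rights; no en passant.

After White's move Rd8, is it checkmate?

yes

After Rd8: black king on e8; in check: yes, from the white rook on d8.
King squares — d7: attacked by Rd8; e7: attacked by Bf6; f7: attacked by Ng5; d8: attacked by Bf6; f8: attacked by Rd8.
Black has no legal moves → checkmate.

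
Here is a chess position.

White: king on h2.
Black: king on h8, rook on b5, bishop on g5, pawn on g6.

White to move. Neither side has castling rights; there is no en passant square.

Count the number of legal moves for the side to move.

5

White to move; king on h2.
In check: no.
Legal moves: Kh3, Kg3, Kg2, Kh1, Kg1.
Count: 5.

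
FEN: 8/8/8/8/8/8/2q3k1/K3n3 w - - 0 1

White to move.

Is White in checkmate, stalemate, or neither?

White to move; white king on a1.
In check: no.
King squares — b1: attacked by Qc2; a2: attacked by Qc2; b2: attacked by Qc2.
Legal moves for White: none.
Not in check and no legal moves → stalemate.

stalemate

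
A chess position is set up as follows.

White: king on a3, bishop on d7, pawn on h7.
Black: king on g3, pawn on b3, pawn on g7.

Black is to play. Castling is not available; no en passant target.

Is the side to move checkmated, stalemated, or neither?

neither

Black to move; black king on g3.
In check: no.
Legal moves for Black: Kh4, Kf4, Kf3, Kh2, Kg2, Kf2, g6, b2, g5.
Black has 9 legal moves and is not in check → neither.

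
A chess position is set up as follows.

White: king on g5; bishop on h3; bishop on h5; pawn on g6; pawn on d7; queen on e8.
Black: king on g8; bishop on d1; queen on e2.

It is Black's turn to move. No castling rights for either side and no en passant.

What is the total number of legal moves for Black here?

Black to move; king on g8.
In check: yes, from the white queen on e8.
Legal moves: Kg7, Qxe8.
Count: 2.

2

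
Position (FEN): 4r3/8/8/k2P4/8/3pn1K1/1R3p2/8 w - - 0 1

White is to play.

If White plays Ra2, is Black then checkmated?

no

After Ra2: black king on a5; in check: yes, from the white rook on a2.
Black has 3 legal replies: Kb6, Kb5, Kb4.
In check but a legal move exists → not checkmate.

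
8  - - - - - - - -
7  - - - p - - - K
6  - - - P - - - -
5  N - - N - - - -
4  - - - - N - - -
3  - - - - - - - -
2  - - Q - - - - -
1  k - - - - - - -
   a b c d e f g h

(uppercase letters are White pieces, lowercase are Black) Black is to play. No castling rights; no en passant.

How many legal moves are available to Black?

0

Black to move; king on a1.
In check: no.
Legal moves: none.
Count: 0.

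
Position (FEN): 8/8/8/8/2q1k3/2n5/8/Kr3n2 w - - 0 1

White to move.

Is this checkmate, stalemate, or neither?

White to move; white king on a1.
In check: yes, from the black rook on b1.
King squares — b1: attacked by Nc3; a2: attacked by Nc3; b2: attacked by Rb1.
Legal moves for White: none.
In check with no legal moves → checkmate.

checkmate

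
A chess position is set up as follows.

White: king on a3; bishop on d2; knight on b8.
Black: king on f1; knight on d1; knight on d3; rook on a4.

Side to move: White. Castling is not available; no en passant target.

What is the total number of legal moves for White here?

White to move; king on a3.
In check: yes, from the black rook on a4.
Legal moves: Kxa4, Kb3.
Count: 2.

2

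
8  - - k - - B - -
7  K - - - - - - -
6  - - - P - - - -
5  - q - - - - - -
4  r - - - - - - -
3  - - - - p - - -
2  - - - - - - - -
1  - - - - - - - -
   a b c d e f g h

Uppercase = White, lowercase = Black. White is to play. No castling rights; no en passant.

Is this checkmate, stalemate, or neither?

checkmate

White to move; white king on a7.
In check: yes, from the black rook on a4.
King squares — a6: attacked by Ra4; b6: attacked by Qb5; b7: attacked by Qb5; a8: attacked by Ra4; b8: attacked by Qb5.
Legal moves for White: none.
In check with no legal moves → checkmate.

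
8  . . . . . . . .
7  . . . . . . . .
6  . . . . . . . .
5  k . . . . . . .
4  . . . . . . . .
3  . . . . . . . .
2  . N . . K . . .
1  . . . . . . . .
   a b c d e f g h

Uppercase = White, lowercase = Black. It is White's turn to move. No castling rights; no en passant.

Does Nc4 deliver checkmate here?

After Nc4: black king on a5; in check: yes, from the white knight on c4.
Black has 4 legal replies: Ka6, Kb5, Kb4, Ka4.
In check but a legal move exists → not checkmate.

no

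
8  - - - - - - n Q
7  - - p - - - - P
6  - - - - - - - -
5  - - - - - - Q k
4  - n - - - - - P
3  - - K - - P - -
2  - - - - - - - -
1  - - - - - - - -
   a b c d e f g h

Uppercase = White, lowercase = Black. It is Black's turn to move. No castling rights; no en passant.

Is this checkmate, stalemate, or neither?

checkmate

Black to move; black king on h5.
In check: yes, from the white queen on g5.
King squares — g4: attacked by Pf3; h4: attacked by Qg5; g5: attacked by Ph4; g6: attacked by Qg5; h6: attacked by Qg5.
Legal moves for Black: none.
In check with no legal moves → checkmate.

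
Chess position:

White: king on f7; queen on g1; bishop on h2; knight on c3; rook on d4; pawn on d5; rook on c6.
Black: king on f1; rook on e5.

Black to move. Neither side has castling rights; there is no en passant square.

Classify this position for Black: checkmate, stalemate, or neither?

checkmate

Black to move; black king on f1.
In check: yes, from the white queen on g1.
King squares — e1: attacked by Qg1; g1: attacked by Bh2; e2: attacked by Nc3; f2: attacked by Qg1; g2: attacked by Qg1.
Legal moves for Black: none.
In check with no legal moves → checkmate.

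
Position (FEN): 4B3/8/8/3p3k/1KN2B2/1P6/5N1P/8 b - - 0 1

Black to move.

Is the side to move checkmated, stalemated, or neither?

neither

Black to move; black king on h5.
In check: yes, from the white bishop on e8.
Legal moves for Black: Kh4.
Black is in check but has 1 legal move → neither.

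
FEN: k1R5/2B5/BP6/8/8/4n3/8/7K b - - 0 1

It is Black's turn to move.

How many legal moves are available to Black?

Black to move; king on a8.
In check: yes, from the white rook on c8.
Legal moves: none.
Count: 0.

0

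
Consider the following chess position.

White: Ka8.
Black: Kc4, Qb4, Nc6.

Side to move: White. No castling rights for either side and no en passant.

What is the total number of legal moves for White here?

0

White to move; king on a8.
In check: no.
Legal moves: none.
Count: 0.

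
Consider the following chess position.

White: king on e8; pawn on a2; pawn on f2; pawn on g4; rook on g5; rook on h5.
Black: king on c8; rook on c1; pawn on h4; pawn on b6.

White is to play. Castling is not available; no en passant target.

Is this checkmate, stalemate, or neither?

neither

White to move; white king on e8.
In check: no.
Legal moves for White include: Kf8, Kf7, Ke7, Rh8, Rh7, Rh6, Rxh4, Rg8, Rg7, Rg6, Rf5, Re5, Rd5, Rc5+, Rb5, Ra5, f3, a3, ... (list truncated; more exist).
White has legal moves and is not in check → neither.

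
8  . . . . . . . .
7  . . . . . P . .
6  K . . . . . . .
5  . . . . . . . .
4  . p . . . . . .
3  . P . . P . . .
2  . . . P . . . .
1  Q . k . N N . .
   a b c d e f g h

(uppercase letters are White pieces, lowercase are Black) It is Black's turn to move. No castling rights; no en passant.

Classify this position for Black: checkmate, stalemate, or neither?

checkmate

Black to move; black king on c1.
In check: yes, from the white queen on a1.
King squares — b1: attacked by Qa1; d1: attacked by Qa1; b2: attacked by Qa1; c2: attacked by Ne1; d2: attacked by Nf1.
Legal moves for Black: none.
In check with no legal moves → checkmate.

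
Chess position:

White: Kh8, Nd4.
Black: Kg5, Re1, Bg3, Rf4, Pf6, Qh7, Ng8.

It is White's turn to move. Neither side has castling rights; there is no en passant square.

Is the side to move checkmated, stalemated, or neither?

White to move; white king on h8.
In check: yes, from the black queen on h7.
Legal moves for White: Kxh7.
White is in check but has 1 legal move → neither.

neither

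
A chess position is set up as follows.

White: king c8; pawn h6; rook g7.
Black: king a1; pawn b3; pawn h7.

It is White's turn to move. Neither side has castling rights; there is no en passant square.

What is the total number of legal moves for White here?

White to move; king on c8.
In check: no.
Legal moves: Kd8, Kb8, Kd7, Kc7, Kb7, Rg8, Rxh7, Rf7, Re7, Rd7, Rc7, Rb7, Ra7+, Rg6, Rg5, Rg4, Rg3, Rg2, Rg1+.
Count: 19.

19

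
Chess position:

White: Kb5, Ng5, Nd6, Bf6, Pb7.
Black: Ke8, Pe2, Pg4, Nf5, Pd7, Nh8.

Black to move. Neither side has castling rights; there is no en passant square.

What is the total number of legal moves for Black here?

2

Black to move; king on e8.
In check: yes, from the white knight on d6.
Legal moves: Kf8, Nxd6+.
Count: 2.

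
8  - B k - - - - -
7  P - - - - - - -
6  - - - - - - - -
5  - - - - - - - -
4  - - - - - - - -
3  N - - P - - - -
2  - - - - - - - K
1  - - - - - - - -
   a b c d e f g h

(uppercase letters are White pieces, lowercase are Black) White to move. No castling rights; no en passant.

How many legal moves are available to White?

19

White to move; king on h2.
In check: no.
Legal moves: Bc7, Bd6, Be5, Bf4, Bg3, Nb5, Nc4, Nc2, Nb1, Kh3, Kg3, Kg2, Kh1, Kg1, a8=Q, a8=R, a8=B, a8=N, d4.
Count: 19.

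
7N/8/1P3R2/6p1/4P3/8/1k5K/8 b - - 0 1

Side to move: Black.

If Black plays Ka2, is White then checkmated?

no

After Ka2: white king on h2; in check: no.
White is not in check, so this cannot be checkmate.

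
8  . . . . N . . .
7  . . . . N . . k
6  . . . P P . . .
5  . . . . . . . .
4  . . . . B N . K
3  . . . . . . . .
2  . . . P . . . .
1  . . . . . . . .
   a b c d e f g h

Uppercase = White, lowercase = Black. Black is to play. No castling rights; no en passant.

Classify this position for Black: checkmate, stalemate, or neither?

Black to move; black king on h7.
In check: yes, from the white bishop on e4.
King squares — g6: attacked by Be4; h6: available; g7: attacked by Ne8; g8: attacked by Ne7; h8: available.
Legal moves for Black: Kh8, Kh6.
Black is in check but has 2 legal moves → neither.

neither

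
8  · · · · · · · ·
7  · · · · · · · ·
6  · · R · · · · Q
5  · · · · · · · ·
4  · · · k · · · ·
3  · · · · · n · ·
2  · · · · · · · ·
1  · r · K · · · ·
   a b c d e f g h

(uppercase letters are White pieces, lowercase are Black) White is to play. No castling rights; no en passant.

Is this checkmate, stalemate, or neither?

neither

White to move; white king on d1.
In check: yes, from the black rook on b1.
King squares — c1: attacked by Rb1; e1: attacked by Rb1; c2: available; d2: attacked by Nf3; e2: available.
Legal moves for White: Ke2, Kc2, Qc1, Rc1.
White is in check but has 4 legal moves → neither.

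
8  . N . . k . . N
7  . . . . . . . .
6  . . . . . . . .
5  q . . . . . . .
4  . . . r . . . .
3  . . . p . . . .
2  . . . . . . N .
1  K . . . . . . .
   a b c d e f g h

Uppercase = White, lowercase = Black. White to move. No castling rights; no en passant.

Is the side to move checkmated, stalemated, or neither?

White to move; white king on a1.
In check: yes, from the black queen on a5.
King squares — b1: available; a2: attacked by Qa5; b2: available.
Legal moves for White: Kb2, Kb1.
White is in check but has 2 legal moves → neither.

neither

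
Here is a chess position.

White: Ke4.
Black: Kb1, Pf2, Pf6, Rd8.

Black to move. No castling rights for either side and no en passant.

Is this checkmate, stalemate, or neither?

Black to move; black king on b1.
In check: no.
Legal moves for Black include: Rh8, Rg8, Rf8, Re8+, Rc8, Rb8, Ra8, Rd7, Rd6, Rd5, Rd4+, Rd3, Rd2, Rd1, Kc2, Kb2, Ka2, Kc1, ... (list truncated; more exist).
Black has legal moves and is not in check → neither.

neither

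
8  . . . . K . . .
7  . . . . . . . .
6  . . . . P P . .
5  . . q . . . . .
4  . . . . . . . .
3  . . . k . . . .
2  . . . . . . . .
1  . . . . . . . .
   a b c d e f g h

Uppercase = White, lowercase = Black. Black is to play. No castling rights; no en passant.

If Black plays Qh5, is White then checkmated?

no

After Qh5: white king on e8; in check: yes, from the black queen on h5.
White has 5 legal replies: Kf8, Kd8, Ke7, Kd7, f7.
In check but a legal move exists → not checkmate.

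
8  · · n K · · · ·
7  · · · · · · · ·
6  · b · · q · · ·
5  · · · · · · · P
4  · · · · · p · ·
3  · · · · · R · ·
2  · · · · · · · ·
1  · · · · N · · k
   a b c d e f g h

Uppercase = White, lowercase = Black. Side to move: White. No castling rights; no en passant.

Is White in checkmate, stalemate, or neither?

White to move; white king on d8.
In check: yes, from the black bishop on b6.
King squares — c7: attacked by Bb6; d7: attacked by Qe6; e7: attacked by Qe6; c8: attacked by Qe6; e8: attacked by Qe6.
Legal moves for White: none.
In check with no legal moves → checkmate.

checkmate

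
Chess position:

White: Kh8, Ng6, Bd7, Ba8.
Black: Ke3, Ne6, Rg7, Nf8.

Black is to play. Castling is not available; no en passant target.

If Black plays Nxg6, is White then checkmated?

After Nxg6: white king on h8; in check: yes, from the black knight on g6.
King squares — g7: attacked by Ne6; h7: attacked by Rg7; g8: attacked by Rg7.
White has no legal moves → checkmate.

yes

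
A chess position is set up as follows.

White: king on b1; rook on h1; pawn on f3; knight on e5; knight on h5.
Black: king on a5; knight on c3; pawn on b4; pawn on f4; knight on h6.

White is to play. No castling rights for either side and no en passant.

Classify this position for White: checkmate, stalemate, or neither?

White to move; white king on b1.
In check: yes, from the black knight on c3.
Legal moves for White: Kc2, Kb2, Kc1, Ka1.
White is in check but has 4 legal moves → neither.

neither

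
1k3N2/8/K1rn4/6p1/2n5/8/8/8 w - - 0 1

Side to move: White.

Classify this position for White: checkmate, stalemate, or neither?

checkmate

White to move; white king on a6.
In check: yes, from the black rook on c6.
King squares — a5: attacked by Nc4; b5: attacked by Nd6; b6: attacked by Nc4; a7: attacked by Kb8; b7: attacked by Nd6.
Legal moves for White: none.
In check with no legal moves → checkmate.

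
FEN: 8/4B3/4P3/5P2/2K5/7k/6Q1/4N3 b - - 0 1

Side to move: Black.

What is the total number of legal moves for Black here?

0

Black to move; king on h3.
In check: yes, from the white queen on g2.
Legal moves: none.
Count: 0.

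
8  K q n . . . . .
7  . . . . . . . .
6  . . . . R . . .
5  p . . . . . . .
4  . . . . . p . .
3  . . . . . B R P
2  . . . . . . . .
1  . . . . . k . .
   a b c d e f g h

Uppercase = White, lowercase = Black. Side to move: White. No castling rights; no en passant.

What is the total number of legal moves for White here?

White to move; king on a8.
In check: yes, from the black queen on b8.
Legal moves: Kxb8.
Count: 1.

1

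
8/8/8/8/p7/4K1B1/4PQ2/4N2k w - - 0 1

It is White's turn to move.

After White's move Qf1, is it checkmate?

yes

After Qf1: black king on h1; in check: yes, from the white queen on f1.
King squares — g1: attacked by Qf1; g2: attacked by Ne1; h2: attacked by Bg3.
Black has no legal moves → checkmate.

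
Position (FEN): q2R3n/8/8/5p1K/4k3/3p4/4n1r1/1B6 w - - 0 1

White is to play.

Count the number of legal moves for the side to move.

White to move; king on h5.
In check: no.
Legal moves: Rxh8, Rg8, Rf8, Re8+, Rc8, Rb8, Rxa8, Rd7, Rd6, Rd5, Rd4+, Rxd3, Kh6, Kh4, Bxd3+, Bc2, Ba2.
Count: 17.

17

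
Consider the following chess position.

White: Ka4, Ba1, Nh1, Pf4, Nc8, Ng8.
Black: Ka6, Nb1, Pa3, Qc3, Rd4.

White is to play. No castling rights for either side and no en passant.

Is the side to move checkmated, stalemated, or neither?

checkmate

White to move; white king on a4.
In check: yes, from the black rook on d4.
King squares — a3: attacked by Nb1; b3: attacked by Qc3; b4: attacked by Qc3; a5: attacked by Qc3; b5: attacked by Ka6.
Legal moves for White: none.
In check with no legal moves → checkmate.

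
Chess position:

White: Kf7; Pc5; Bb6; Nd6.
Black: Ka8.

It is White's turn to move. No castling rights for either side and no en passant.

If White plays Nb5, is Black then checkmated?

After Nb5: black king on a8; in check: no.
Black is not in check, so this cannot be checkmate.

no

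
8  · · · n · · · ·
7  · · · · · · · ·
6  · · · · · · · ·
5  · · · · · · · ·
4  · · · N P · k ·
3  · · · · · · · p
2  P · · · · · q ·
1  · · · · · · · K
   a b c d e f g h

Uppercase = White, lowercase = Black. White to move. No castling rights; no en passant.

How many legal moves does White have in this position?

0

White to move; king on h1.
In check: yes, from the black queen on g2.
Legal moves: none.
Count: 0.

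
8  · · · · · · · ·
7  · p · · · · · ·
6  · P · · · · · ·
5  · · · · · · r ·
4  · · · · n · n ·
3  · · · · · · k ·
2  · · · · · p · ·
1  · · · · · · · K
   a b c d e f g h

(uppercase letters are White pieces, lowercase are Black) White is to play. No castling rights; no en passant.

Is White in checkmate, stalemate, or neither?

stalemate

White to move; white king on h1.
In check: no.
King squares — g1: attacked by Pf2; g2: attacked by Kg3; h2: attacked by Kg3.
Legal moves for White: none.
Not in check and no legal moves → stalemate.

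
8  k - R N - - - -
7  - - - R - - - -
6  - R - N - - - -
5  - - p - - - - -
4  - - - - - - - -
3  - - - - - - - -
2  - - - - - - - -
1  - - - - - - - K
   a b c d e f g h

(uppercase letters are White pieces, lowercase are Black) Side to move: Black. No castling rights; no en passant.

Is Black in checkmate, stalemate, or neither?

Black to move; black king on a8.
In check: yes, from the white rook on c8.
King squares — a7: attacked by Rd7; b7: attacked by Rb6; b8: attacked by Rb6.
Legal moves for Black: none.
In check with no legal moves → checkmate.

checkmate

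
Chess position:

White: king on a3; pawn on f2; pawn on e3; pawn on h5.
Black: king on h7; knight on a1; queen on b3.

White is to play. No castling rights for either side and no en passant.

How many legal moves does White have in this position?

White to move; king on a3.
In check: yes, from the black queen on b3.
Legal moves: none.
Count: 0.

0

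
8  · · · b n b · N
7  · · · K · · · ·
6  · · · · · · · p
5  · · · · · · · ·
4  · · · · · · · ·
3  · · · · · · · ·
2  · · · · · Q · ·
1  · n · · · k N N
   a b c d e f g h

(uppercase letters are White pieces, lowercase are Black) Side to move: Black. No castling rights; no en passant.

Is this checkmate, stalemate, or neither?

checkmate

Black to move; black king on f1.
In check: yes, from the white queen on f2.
King squares — e1: attacked by Qf2; g1: attacked by Qf2; e2: attacked by Ng1; f2: attacked by Nh1; g2: attacked by Qf2.
Legal moves for Black: none.
In check with no legal moves → checkmate.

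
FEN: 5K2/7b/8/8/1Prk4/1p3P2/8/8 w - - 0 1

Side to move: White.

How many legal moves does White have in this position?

White to move; king on f8.
In check: no.
Legal moves: Ke8, Kg7, Kf7, Ke7, b5, f4.
Count: 6.

6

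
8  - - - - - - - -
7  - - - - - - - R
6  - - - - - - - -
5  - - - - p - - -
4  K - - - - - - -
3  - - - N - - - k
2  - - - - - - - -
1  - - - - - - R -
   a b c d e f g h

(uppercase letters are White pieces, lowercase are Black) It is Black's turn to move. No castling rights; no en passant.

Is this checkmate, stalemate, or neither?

checkmate

Black to move; black king on h3.
In check: yes, from the white rook on h7.
King squares — g2: attacked by Rg1; h2: attacked by Rh7; g3: attacked by Rg1; g4: attacked by Rg1; h4: attacked by Rh7.
Legal moves for Black: none.
In check with no legal moves → checkmate.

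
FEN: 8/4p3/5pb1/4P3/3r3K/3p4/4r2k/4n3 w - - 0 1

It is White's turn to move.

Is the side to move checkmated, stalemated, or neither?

checkmate

White to move; white king on h4.
In check: yes, from the black rook on d4.
King squares — g3: attacked by Kh2; h3: attacked by Kh2; g4: attacked by Rd4; g5: attacked by Pf6; h5: attacked by Bg6.
Legal moves for White: none.
In check with no legal moves → checkmate.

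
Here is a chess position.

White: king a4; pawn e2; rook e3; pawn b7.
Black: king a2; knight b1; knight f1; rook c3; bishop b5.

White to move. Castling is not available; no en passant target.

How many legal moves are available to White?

3

White to move; king on a4.
In check: yes, from the black bishop on b5.
Legal moves: Kxb5, Ka5, Kb4.
Count: 3.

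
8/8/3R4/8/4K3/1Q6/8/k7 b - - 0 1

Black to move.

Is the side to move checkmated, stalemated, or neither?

stalemate

Black to move; black king on a1.
In check: no.
King squares — b1: attacked by Qb3; a2: attacked by Qb3; b2: attacked by Qb3.
Legal moves for Black: none.
Not in check and no legal moves → stalemate.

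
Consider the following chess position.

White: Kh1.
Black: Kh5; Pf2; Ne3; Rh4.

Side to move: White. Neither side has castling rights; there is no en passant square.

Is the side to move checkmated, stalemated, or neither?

White to move; white king on h1.
In check: yes, from the black rook on h4.
King squares — g1: attacked by Pf2; g2: attacked by Ne3; h2: attacked by Rh4.
Legal moves for White: none.
In check with no legal moves → checkmate.

checkmate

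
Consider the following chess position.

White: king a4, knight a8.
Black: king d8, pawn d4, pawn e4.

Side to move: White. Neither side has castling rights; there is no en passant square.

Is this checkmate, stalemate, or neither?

White to move; white king on a4.
In check: no.
Legal moves for White: Nc7, Nb6, Kb5, Ka5, Kb4, Kb3, Ka3.
White has 7 legal moves and is not in check → neither.

neither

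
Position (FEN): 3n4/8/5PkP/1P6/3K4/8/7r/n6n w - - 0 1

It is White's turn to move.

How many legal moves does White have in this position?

White to move; king on d4.
In check: no.
Legal moves: Ke5, Kd5, Kc5, Ke4, Kc4, Ke3, Kd3, Kc3, h7, f7, b6.
Count: 11.

11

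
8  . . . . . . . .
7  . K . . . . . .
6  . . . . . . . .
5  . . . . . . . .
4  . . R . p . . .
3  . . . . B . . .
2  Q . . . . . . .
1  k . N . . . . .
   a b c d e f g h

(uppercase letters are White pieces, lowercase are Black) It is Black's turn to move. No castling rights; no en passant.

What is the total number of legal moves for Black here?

0

Black to move; king on a1.
In check: yes, from the white queen on a2.
Legal moves: none.
Count: 0.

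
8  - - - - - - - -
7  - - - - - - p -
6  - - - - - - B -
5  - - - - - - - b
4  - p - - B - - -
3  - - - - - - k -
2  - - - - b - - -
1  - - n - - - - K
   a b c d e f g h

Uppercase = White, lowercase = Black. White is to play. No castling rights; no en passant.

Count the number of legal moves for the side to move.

16

White to move; king on h1.
In check: no.
Legal moves: Be8, Bh7, Bf7, Bxh5, Bgf5, Ba8, Bb7, Bc6, Bef5, Bd5, Bf3, Bd3, Bg2, Bc2, Bb1, Kg1.
Count: 16.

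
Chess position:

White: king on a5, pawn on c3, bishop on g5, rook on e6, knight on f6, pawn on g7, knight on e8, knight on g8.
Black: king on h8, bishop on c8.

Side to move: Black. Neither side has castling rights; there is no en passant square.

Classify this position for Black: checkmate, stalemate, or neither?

Black to move; black king on h8.
In check: yes, from the white pawn on g7.
King squares — g7: attacked by Ne8; h7: attacked by Nf6; g8: attacked by Nf6.
Legal moves for Black: none.
In check with no legal moves → checkmate.

checkmate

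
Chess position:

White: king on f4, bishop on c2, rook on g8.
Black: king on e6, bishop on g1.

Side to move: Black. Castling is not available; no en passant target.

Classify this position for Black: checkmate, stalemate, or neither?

Black to move; black king on e6.
In check: no.
Legal moves for Black: Kf7, Ke7, Kd7, Kf6, Kd6, Kd5, Ba7, Bb6, Bc5, Bd4, Be3+, Bh2+, Bf2.
Black has 13 legal moves and is not in check → neither.

neither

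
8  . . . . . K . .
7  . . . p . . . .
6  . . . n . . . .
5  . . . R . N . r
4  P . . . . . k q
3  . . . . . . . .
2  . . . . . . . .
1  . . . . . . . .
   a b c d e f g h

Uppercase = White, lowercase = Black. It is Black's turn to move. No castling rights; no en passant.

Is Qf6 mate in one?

no

After Qf6: white king on f8; in check: yes, from the black queen on f6.
White has 1 legal reply: Kg8.
In check but a legal move exists → not checkmate.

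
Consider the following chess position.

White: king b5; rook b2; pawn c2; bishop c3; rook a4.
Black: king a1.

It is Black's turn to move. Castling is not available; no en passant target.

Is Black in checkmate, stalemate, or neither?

checkmate

Black to move; black king on a1.
In check: yes, from the white rook on a4.
King squares — b1: attacked by Rb2; a2: attacked by Rb2; b2: attacked by Bc3.
Legal moves for Black: none.
In check with no legal moves → checkmate.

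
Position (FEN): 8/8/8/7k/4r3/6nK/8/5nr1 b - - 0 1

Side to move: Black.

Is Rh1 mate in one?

no

After Rh1: white king on h3; in check: yes, from the black rook on h1.
White has 1 legal reply: Kg2.
In check but a legal move exists → not checkmate.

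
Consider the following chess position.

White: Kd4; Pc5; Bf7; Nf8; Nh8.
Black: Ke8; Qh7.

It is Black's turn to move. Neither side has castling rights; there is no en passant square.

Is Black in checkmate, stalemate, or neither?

Black to move; black king on e8.
In check: yes, from the white bishop on f7.
King squares — d7: attacked by Nf8; e7: available; f7: attacked by Nh8; d8: available; f8: available.
Legal moves for Black: Kxf8, Kd8, Ke7, Qxf7.
Black is in check but has 4 legal moves → neither.

neither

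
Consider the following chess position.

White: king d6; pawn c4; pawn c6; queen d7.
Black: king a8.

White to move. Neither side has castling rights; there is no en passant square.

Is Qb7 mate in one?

yes

After Qb7: black king on a8; in check: yes, from the white queen on b7.
King squares — a7: attacked by Qb7; b7: attacked by Pc6; b8: attacked by Qb7.
Black has no legal moves → checkmate.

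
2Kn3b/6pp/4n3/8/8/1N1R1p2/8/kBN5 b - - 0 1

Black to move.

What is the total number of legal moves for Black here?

2

Black to move; king on a1.
In check: yes, from the white knight on b3.
Legal moves: Kb2, Kxb1.
Count: 2.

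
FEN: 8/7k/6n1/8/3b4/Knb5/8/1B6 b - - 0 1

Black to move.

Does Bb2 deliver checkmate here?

After Bb2: white king on a3; in check: yes, from the black bishop on b2.
White has 4 legal replies: Kb4, Ka4, Kxb3, Ka2.
In check but a legal move exists → not checkmate.

no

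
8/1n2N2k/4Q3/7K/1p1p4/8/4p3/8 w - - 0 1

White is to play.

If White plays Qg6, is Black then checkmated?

After Qg6: black king on h7; in check: yes, from the white queen on g6.
Black has 1 legal reply: Kh8.
In check but a legal move exists → not checkmate.

no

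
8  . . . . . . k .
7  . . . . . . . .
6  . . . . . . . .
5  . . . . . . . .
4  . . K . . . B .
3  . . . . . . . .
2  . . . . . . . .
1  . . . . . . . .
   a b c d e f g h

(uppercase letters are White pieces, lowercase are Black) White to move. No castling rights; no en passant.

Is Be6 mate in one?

After Be6: black king on g8; in check: yes, from the white bishop on e6.
Black has 4 legal replies: Kh8, Kf8, Kh7, Kg7.
In check but a legal move exists → not checkmate.

no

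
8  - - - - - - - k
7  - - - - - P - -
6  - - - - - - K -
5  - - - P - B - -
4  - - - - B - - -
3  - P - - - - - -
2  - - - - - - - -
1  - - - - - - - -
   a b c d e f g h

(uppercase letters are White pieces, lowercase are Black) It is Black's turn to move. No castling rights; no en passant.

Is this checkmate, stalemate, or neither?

Black to move; black king on h8.
In check: no.
King squares — g7: attacked by Kg6; h7: attacked by Kg6; g8: attacked by Pf7.
Legal moves for Black: none.
Not in check and no legal moves → stalemate.

stalemate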